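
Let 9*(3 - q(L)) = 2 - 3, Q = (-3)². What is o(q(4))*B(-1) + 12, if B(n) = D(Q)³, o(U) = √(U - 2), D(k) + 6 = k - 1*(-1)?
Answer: 12 + 64*√10/3 ≈ 79.462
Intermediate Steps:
Q = 9
q(L) = 28/9 (q(L) = 3 - (2 - 3)/9 = 3 - ⅑*(-1) = 3 + ⅑ = 28/9)
D(k) = -5 + k (D(k) = -6 + (k - 1*(-1)) = -6 + (k + 1) = -6 + (1 + k) = -5 + k)
o(U) = √(-2 + U)
B(n) = 64 (B(n) = (-5 + 9)³ = 4³ = 64)
o(q(4))*B(-1) + 12 = √(-2 + 28/9)*64 + 12 = √(10/9)*64 + 12 = (√10/3)*64 + 12 = 64*√10/3 + 12 = 12 + 64*√10/3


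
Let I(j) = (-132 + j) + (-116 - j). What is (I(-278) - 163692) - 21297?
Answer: -185237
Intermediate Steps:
I(j) = -248
(I(-278) - 163692) - 21297 = (-248 - 163692) - 21297 = -163940 - 21297 = -185237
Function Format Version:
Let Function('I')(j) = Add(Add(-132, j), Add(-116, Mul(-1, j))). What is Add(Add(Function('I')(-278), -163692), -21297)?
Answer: -185237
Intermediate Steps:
Function('I')(j) = -248
Add(Add(Function('I')(-278), -163692), -21297) = Add(Add(-248, -163692), -21297) = Add(-163940, -21297) = -185237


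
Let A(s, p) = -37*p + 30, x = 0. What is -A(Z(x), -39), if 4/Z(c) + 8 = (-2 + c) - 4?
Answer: -1473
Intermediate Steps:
Z(c) = 4/(-14 + c) (Z(c) = 4/(-8 + ((-2 + c) - 4)) = 4/(-8 + (-6 + c)) = 4/(-14 + c))
A(s, p) = 30 - 37*p
-A(Z(x), -39) = -(30 - 37*(-39)) = -(30 + 1443) = -1*1473 = -1473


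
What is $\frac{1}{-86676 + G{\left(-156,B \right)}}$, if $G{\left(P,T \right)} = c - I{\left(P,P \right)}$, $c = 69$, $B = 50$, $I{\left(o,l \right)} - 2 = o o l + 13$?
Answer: $\frac{1}{3709794} \approx 2.6956 \cdot 10^{-7}$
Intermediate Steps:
$I{\left(o,l \right)} = 15 + l o^{2}$ ($I{\left(o,l \right)} = 2 + \left(o o l + 13\right) = 2 + \left(o^{2} l + 13\right) = 2 + \left(l o^{2} + 13\right) = 2 + \left(13 + l o^{2}\right) = 15 + l o^{2}$)
$G{\left(P,T \right)} = 54 - P^{3}$ ($G{\left(P,T \right)} = 69 - \left(15 + P P^{2}\right) = 69 - \left(15 + P^{3}\right) = 54 - P^{3}$)
$\frac{1}{-86676 + G{\left(-156,B \right)}} = \frac{1}{-86676 + \left(54 - \left(-156\right)^{3}\right)} = \frac{1}{-86676 + \left(54 - -3796416\right)} = \frac{1}{-86676 + \left(54 + 3796416\right)} = \frac{1}{-86676 + 3796470} = \frac{1}{3709794}$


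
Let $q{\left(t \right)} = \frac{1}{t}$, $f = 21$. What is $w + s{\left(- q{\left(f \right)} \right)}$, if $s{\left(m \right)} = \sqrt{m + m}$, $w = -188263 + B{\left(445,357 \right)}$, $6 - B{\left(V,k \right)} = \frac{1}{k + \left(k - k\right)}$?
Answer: $- \frac{67207750}{357} + \frac{i \sqrt{42}}{21} \approx -1.8826 \cdot 10^{5} + 0.30861 i$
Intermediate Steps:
$B{\left(V,k \right)} = 6 - \frac{1}{k}$ ($B{\left(V,k \right)} = 6 - \frac{1}{k + \left(k - k\right)} = 6 - \frac{1}{k + 0} = 6 - \frac{1}{k}$)
$w = - \frac{67207750}{357}$ ($w = -188263 + \left(6 - \frac{1}{357}\right) = -188263 + \frac{2141}{357} = - \frac{67207750}{357} \approx -1.8826 \cdot 10^{5}$)
$s{\left(m \right)} = \sqrt{2} \sqrt{m}$ ($s{\left(m \right)} = \sqrt{2 m} = \sqrt{2} \sqrt{m}$)
$w + s{\left(- q{\left(f \right)} \right)} = - \frac{67207750}{357} + \sqrt{2} \sqrt{- \frac{1}{21}} = - \frac{67207750}{357} + \sqrt{2} \frac{i \sqrt{21}}{21} = - \frac{67207750}{357} + \frac{i \sqrt{42}}{21}$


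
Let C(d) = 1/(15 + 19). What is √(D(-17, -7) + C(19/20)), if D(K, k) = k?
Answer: I*√8058/34 ≈ 2.6402*I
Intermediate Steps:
C(d) = 1/34
√(D(-17, -7) + C(19/20)) = √(-7 + 1/34) = √(-237/34) = I*√8058/34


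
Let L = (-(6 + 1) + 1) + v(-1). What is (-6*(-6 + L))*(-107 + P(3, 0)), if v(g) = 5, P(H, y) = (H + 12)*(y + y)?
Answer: -4494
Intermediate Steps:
P(H, y) = 2*y*(12 + H) (P(H, y) = (12 + H)*(2*y) = 2*y*(12 + H))
L = -1 (L = (-(6 + 1) + 1) + 5 = (-1*7 + 1) + 5 = (-7 + 1) + 5 = -6 + 5 = -1)
(-6*(-6 + L))*(-107 + P(3, 0)) = (-6*(-6 - 1))*(-107 + 2*0*(12 + 3)) = (-6*(-7))*(-107 + 2*0*15) = 42*(-107 + 0) = 42*(-107) = -4494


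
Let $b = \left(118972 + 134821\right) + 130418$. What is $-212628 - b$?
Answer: $-596839$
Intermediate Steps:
$b = 384211$ ($b = 253793 + 130418 = 384211$)
$-212628 - b = -212628 - 384211 = -596839$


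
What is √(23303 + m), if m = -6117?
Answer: √17186 ≈ 131.10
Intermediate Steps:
√(23303 + m) = √(23303 - 6117) = √17186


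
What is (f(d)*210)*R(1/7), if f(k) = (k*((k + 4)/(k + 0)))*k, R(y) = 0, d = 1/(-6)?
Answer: 0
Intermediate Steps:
d = -⅙ (d = 1*(-⅙) = -⅙ ≈ -0.16667)
f(k) = k*(4 + k) (f(k) = (k*((4 + k)/k))*k = (4 + k)*k = k*(4 + k))
(f(d)*210)*R(1/7) = (-(4 - ⅙)/6*210)*0 = (-⅙*23/6*210)*0 = -23/36*210*0 = -805/6*0 = 0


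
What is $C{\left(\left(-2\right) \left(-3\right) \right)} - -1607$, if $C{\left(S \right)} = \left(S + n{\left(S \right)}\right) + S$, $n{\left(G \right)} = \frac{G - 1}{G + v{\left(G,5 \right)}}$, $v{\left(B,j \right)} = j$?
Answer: $\frac{17814}{11} \approx 1619.5$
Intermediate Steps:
$n{\left(G \right)} = \frac{-1 + G}{5 + G}$ ($n{\left(G \right)} = \frac{G - 1}{G + 5} = \frac{-1 + G}{5 + G}$)
$C{\left(S \right)} = 2 S + \frac{-1 + S}{5 + S}$ ($C{\left(S \right)} = \left(S + \frac{-1 + S}{5 + S}\right) + S = 2 S + \frac{-1 + S}{5 + S}$)
$C{\left(\left(-2\right) \left(-3\right) \right)} - -1607 = \frac{-1 - -6 + 2 \left(\left(-2\right) \left(-3\right)\right) \left(5 - -6\right)}{5 - -6} - -1607 = \frac{-1 + 6 + 2 \cdot 6 \left(5 + 6\right)}{5 + 6} + 1607 = \frac{-1 + 6 + 2 \cdot 6 \cdot 11}{11} + 1607 = \frac{-1 + 6 + 132}{11} + 1607 = \frac{1}{11} \cdot 137 + 1607 = \frac{137}{11} + 1607 = \frac{17814}{11}$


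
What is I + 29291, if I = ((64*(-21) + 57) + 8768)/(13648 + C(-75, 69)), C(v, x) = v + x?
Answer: 399595303/13642 ≈ 29292.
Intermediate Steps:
I = 7481/13642 (I = ((64*(-21) + 57) + 8768)/(13648 + (-75 + 69)) = ((-1344 + 57) + 8768)/(13648 - 6) = (-1287 + 8768)/13642 = 7481*(1/13642) = 7481/13642 ≈ 0.54838)
I + 29291 = 7481/13642 + 29291 = 399595303/13642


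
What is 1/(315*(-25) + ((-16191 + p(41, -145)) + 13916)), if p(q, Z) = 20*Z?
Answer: -1/13050 ≈ -7.6628e-5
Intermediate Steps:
1/(315*(-25) + ((-16191 + p(41, -145)) + 13916)) = 1/(315*(-25) + ((-16191 + 20*(-145)) + 13916)) = 1/(-7875 + ((-16191 - 2900) + 13916)) = 1/(-7875 + (-19091 + 13916)) = 1/(-7875 - 5175) = 1/(-13050) = -1/13050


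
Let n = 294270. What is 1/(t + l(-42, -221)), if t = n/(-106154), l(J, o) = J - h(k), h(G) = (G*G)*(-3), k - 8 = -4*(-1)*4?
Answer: 53077/89340687 ≈ 0.00059410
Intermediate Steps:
k = 24 (k = 8 - 4*(-1)*4 = 8 + 4*4 = 8 + 16 = 24)
h(G) = -3*G² (h(G) = G²*(-3) = -3*G²)
l(J, o) = 1728 + J (l(J, o) = J - (-3)*24² = J - (-3)*576 = J - 1*(-1728) = J + 1728 = 1728 + J)
t = -147135/53077 (t = 294270/(-106154) = 294270*(-1/106154) = -147135/53077 ≈ -2.7721)
1/(t + l(-42, -221)) = 1/(-147135/53077 + (1728 - 42)) = 1/(-147135/53077 + 1686) = 1/(89340687/53077) = 53077/89340687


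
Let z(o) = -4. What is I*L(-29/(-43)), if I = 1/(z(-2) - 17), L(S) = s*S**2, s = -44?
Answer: 37004/38829 ≈ 0.95300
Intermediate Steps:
L(S) = -44*S**2
I = -1/21 (I = 1/(-4 - 17) = 1/(-21) = -1/21 ≈ -0.047619)
I*L(-29/(-43)) = -(-44)*(-29/(-43))**2/21 = -(-44)*(-29*(-1/43))**2/21 = -(-44)*(29/43)**2/21 = -(-44)*841/(21*1849) = -1/21*(-37004/1849) = 37004/38829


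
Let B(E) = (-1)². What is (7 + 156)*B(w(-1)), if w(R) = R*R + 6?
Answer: 163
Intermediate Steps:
w(R) = 6 + R² (w(R) = R² + 6 = 6 + R²)
B(E) = 1
(7 + 156)*B(w(-1)) = (7 + 156)*1 = 163*1 = 163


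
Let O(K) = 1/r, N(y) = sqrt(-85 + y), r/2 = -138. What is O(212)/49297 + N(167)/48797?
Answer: -1/13605972 + sqrt(82)/48797 ≈ 0.00018550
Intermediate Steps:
r = -276 (r = 2*(-138) = -276)
O(K) = -1/276 (O(K) = 1/(-276) = -1/276)
O(212)/49297 + N(167)/48797 = -1/276/49297 + sqrt(-85 + 167)/48797 = -1/276*1/49297 + sqrt(82)*(1/48797) = -1/13605972 + sqrt(82)/48797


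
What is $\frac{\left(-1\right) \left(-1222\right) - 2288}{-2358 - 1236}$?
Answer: $\frac{533}{1797} \approx 0.29661$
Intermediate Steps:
$\frac{\left(-1\right) \left(-1222\right) - 2288}{-2358 - 1236} = \frac{1222 - 2288}{-2358 + \left(-1829 + 593\right)} = - \frac{1066}{-2358 - 1236} = - \frac{1066}{-3594} = \left(-1066\right) \left(- \frac{1}{3594}\right) = \frac{533}{1797}$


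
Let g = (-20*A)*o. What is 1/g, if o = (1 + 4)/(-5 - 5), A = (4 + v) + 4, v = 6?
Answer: 1/140 ≈ 0.0071429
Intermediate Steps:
A = 14 (A = (4 + 6) + 4 = 10 + 4 = 14)
o = -1/2 (o = 5/(-10) = 5*(-1/10) = -1/2 ≈ -0.50000)
g = 140 (g = -20*14*(-1/2) = -280*(-1/2) = 140)
1/g = 1/140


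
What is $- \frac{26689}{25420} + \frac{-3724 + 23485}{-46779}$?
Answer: $- \frac{18825907}{12786260} \approx -1.4724$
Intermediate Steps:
$- \frac{26689}{25420} + \frac{-3724 + 23485}{-46779} = \left(-26689\right) \frac{1}{25420} + 19761 \left(- \frac{1}{46779}\right) = - \frac{26689}{25420} - \frac{6587}{15593} = - \frac{18825907}{12786260}$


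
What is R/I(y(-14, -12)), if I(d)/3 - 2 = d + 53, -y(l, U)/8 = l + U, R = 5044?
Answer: 5044/789 ≈ 6.3929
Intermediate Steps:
y(l, U) = -8*U - 8*l (y(l, U) = -8*(l + U) = -8*(U + l) = -8*U - 8*l)
I(d) = 165 + 3*d (I(d) = 6 + 3*(d + 53) = 6 + 3*(53 + d) = 6 + (159 + 3*d) = 165 + 3*d)
R/I(y(-14, -12)) = 5044/(165 + 3*(-8*(-12) - 8*(-14))) = 5044/(165 + 3*(96 + 112)) = 5044/(165 + 3*208) = 5044/(165 + 624) = 5044/789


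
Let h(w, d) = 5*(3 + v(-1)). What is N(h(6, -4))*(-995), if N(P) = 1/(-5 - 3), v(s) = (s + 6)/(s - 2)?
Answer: 995/8 ≈ 124.38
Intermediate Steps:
v(s) = (6 + s)/(-2 + s)
h(w, d) = 20/3 (h(w, d) = 5*(3 + (6 - 1)/(-2 - 1)) = 5*(3 + 5/(-3)) = 5*(3 - 1/3*5) = 5*(3 - 5/3) = 5*(4/3) = 20/3)
N(P) = -1/8 (N(P) = 1/(-8) = -1/8)
N(h(6, -4))*(-995) = -1/8*(-995) = 995/8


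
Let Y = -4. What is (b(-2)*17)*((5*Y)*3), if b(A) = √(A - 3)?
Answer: -1020*I*√5 ≈ -2280.8*I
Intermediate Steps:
b(A) = √(-3 + A)
(b(-2)*17)*((5*Y)*3) = (√(-3 - 2)*17)*((5*(-4))*3) = (√(-5)*17)*(-20*3) = ((I*√5)*17)*(-60) = (17*I*√5)*(-60) = -1020*I*√5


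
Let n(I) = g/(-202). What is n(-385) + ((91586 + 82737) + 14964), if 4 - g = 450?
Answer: 19118210/101 ≈ 1.8929e+5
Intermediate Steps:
g = -446 (g = 4 - 1*450 = 4 - 450 = -446)
n(I) = 223/101 (n(I) = -446/(-202) = -446*(-1/202) = 223/101)
n(-385) + ((91586 + 82737) + 14964) = 223/101 + ((91586 + 82737) + 14964) = 223/101 + (174323 + 14964) = 223/101 + 189287 = 19118210/101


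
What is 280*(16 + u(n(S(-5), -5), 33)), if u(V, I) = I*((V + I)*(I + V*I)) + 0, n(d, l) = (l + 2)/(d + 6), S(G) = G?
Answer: -18290720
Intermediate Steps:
n(d, l) = (2 + l)/(6 + d)
u(V, I) = I*(I + V)*(I + I*V) (u(V, I) = I*((I + V)*(I + I*V)) + 0 = I*(I + V)*(I + I*V) + 0 = I*(I + V)*(I + I*V))
280*(16 + u(n(S(-5), -5), 33)) = 280*(16 + 33**2*(33 + (2 - 5)/(6 - 5) + ((2 - 5)/(6 - 5))**2 + 33*((2 - 5)/(6 - 5)))) = 280*(16 + 1089*(33 - 3/1 + (-3/1)**2 + 33*(-3/1))) = 280*(16 + 1089*(33 + 1*(-3) + (1*(-3))**2 + 33*(1*(-3)))) = 280*(16 + 1089*(33 - 3 + (-3)**2 + 33*(-3))) = 280*(16 + 1089*(33 - 3 + 9 - 99)) = 280*(16 + 1089*(-60)) = 280*(16 - 65340) = 280*(-65324) = -18290720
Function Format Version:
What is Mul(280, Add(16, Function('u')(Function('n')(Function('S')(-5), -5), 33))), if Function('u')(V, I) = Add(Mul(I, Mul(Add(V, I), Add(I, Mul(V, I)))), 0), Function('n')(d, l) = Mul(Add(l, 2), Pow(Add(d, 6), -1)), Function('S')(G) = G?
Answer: -18290720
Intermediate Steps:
Function('n')(d, l) = Mul(Pow(Add(6, d), -1), Add(2, l)) (Function('n')(d, l) = Mul(Add(2, l), Pow(Add(6, d), -1)) = Mul(Pow(Add(6, d), -1), Add(2, l)))
Function('u')(V, I) = Mul(I, Add(I, V), Add(I, Mul(I, V))) (Function('u')(V, I) = Add(Mul(I, Mul(Add(I, V), Add(I, Mul(I, V)))), 0) = Add(Mul(I, Add(I, V), Add(I, Mul(I, V))), 0) = Mul(I, Add(I, V), Add(I, Mul(I, V))))
Mul(280, Add(16, Function('u')(Function('n')(Function('S')(-5), -5), 33))) = Mul(280, Add(16, Mul(Pow(33, 2), Add(33, Mul(Pow(Add(6, -5), -1), Add(2, -5)), Pow(Mul(Pow(Add(6, -5), -1), Add(2, -5)), 2), Mul(33, Mul(Pow(Add(6, -5), -1), Add(2, -5))))))) = Mul(280, Add(16, Mul(1089, Add(33, Mul(Pow(1, -1), -3), Pow(Mul(Pow(1, -1), -3), 2), Mul(33, Mul(Pow(1, -1), -3)))))) = Mul(280, Add(16, Mul(1089, Add(33, Mul(1, -3), Pow(Mul(1, -3), 2), Mul(33, Mul(1, -3)))))) = Mul(280, Add(16, Mul(1089, Add(33, -3, Pow(-3, 2), Mul(33, -3))))) = Mul(280, Add(16, Mul(1089, Add(33, -3, 9, -99)))) = Mul(280, Add(16, Mul(1089, -60))) = Mul(280, Add(16, -65340)) = Mul(280, -65324) = -18290720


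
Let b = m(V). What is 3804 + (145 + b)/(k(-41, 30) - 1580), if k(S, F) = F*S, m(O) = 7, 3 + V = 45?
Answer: 5344544/1405 ≈ 3803.9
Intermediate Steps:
V = 42 (V = -3 + 45 = 42)
b = 7
3804 + (145 + b)/(k(-41, 30) - 1580) = 3804 + (145 + 7)/(30*(-41) - 1580) = 3804 + 152/(-1230 - 1580) = 3804 + 152/(-2810) = 3804 + 152*(-1/2810) = 3804 - 76/1405 = 5344544/1405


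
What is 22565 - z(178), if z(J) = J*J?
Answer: -9119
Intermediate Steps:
z(J) = J²
22565 - z(178) = 22565 - 1*178² = 22565 - 1*31684 = 22565 - 31684 = -9119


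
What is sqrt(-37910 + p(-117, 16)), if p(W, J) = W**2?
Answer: I*sqrt(24221) ≈ 155.63*I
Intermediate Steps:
sqrt(-37910 + p(-117, 16)) = sqrt(-37910 + (-117)**2) = sqrt(-37910 + 13689) = sqrt(-24221) = I*sqrt(24221)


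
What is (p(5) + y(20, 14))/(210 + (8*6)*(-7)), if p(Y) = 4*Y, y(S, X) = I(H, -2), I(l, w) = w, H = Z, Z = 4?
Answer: -⅐ ≈ -0.14286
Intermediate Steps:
H = 4
y(S, X) = -2
(p(5) + y(20, 14))/(210 + (8*6)*(-7)) = (4*5 - 2)/(210 + (8*6)*(-7)) = (20 - 2)/(210 + 48*(-7)) = 18/(210 - 336) = 18/(-126) = 18*(-1/126) = -⅐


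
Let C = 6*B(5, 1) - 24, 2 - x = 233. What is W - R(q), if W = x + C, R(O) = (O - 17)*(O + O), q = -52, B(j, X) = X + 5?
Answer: -7395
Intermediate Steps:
B(j, X) = 5 + X
R(O) = 2*O*(-17 + O) (R(O) = (-17 + O)*(2*O) = 2*O*(-17 + O))
x = -231 (x = 2 - 1*233 = 2 - 233 = -231)
C = 12 (C = 6*(5 + 1) - 24 = 6*6 - 24 = 36 - 24 = 12)
W = -219 (W = -231 + 12 = -219)
W - R(q) = -219 - 2*(-52)*(-17 - 52) = -219 - 2*(-52)*(-69) = -219 - 1*7176 = -219 - 7176 = -7395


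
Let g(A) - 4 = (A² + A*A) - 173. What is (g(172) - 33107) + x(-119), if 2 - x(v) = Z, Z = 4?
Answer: 25890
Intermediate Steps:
x(v) = -2 (x(v) = 2 - 1*4 = 2 - 4 = -2)
g(A) = -169 + 2*A² (g(A) = 4 + ((A² + A*A) - 173) = 4 + ((A² + A²) - 173) = 4 + (2*A² - 173) = 4 + (-173 + 2*A²) = -169 + 2*A²)
(g(172) - 33107) + x(-119) = ((-169 + 2*172²) - 33107) - 2 = ((-169 + 2*29584) - 33107) - 2 = ((-169 + 59168) - 33107) - 2 = (58999 - 33107) - 2 = 25892 - 2 = 25890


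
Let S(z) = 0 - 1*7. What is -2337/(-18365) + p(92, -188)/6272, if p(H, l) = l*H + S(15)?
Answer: -303111931/115185280 ≈ -2.6315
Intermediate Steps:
S(z) = -7 (S(z) = 0 - 7 = -7)
p(H, l) = -7 + H*l (p(H, l) = l*H - 7 = H*l - 7 = -7 + H*l)
-2337/(-18365) + p(92, -188)/6272 = -2337/(-18365) + (-7 + 92*(-188))/6272 = -2337*(-1/18365) + (-7 - 17296)*(1/6272) = 2337/18365 - 17303*1/6272 = 2337/18365 - 17303/6272 = -303111931/115185280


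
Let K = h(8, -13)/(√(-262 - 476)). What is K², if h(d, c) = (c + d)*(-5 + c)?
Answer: -450/41 ≈ -10.976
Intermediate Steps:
h(d, c) = (-5 + c)*(c + d)
K = -15*I*√82/41 (K = ((-13)² - 5*(-13) - 5*8 - 13*8)/(√(-262 - 476)) = (169 + 65 - 40 - 104)/(√(-738)) = 90/((3*I*√82)) = 90*(-I*√82/246) = -15*I*√82/41 ≈ -3.3129*I)
K² = (-15*I*√82/41)² = -450/41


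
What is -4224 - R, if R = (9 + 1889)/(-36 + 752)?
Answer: -1513141/358 ≈ -4226.6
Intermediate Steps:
R = 949/358 (R = 1898/716 = 1898*(1/716) = 949/358 ≈ 2.6508)
-4224 - R = -4224 - 1*949/358 = -4224 - 949/358 = -1513141/358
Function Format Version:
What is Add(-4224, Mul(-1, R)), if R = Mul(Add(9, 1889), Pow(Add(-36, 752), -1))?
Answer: Rational(-1513141, 358) ≈ -4226.6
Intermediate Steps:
R = Rational(949, 358) (R = Mul(1898, Pow(716, -1)) = Mul(1898, Rational(1, 716)) = Rational(949, 358) ≈ 2.6508)
Add(-4224, Mul(-1, R)) = Add(-4224, Mul(-1, Rational(949, 358))) = Add(-4224, Rational(-949, 358)) = Rational(-1513141, 358)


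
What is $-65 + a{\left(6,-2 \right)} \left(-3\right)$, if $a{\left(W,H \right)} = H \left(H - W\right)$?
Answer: $-113$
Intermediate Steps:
$-65 + a{\left(6,-2 \right)} \left(-3\right) = -65 + - 2 \left(-2 - 6\right) \left(-3\right) = -65 + \left(-2\right) \left(-8\right) \left(-3\right) = -65 + 16 \left(-3\right) = -65 - 48 = -113$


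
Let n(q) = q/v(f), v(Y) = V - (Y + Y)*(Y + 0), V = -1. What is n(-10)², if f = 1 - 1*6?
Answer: 100/2601 ≈ 0.038447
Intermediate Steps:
f = -5 (f = 1 - 6 = -5)
v(Y) = -1 - 2*Y² (v(Y) = -1 - (Y + Y)*(Y + 0) = -1 - 2*Y*Y = -1 - 2*Y²)
n(q) = -q/51 (n(q) = q/(-1 - 2*(-5)²) = q/(-1 - 2*25) = q/(-1 - 50) = q/(-51) = q*(-1/51) = -q/51)
n(-10)² = (-1/51*(-10))² = (10/51)² = 100/2601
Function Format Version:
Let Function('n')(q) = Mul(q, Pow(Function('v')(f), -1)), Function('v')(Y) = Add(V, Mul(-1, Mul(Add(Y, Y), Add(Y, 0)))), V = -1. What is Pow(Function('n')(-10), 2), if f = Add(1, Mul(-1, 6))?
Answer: Rational(100, 2601) ≈ 0.038447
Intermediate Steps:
f = -5 (f = Add(1, -6) = -5)
Function('v')(Y) = Add(-1, Mul(-2, Pow(Y, 2))) (Function('v')(Y) = Add(-1, Mul(-1, Mul(Add(Y, Y), Add(Y, 0)))) = Add(-1, Mul(-1, Mul(Mul(2, Y), Y))) = Add(-1, Mul(-1, Mul(2, Pow(Y, 2)))) = Add(-1, Mul(-2, Pow(Y, 2))))
Function('n')(q) = Mul(Rational(-1, 51), q) (Function('n')(q) = Mul(q, Pow(Add(-1, Mul(-2, Pow(-5, 2))), -1)) = Mul(q, Pow(Add(-1, Mul(-2, 25)), -1)) = Mul(q, Pow(Add(-1, -50), -1)) = Mul(q, Pow(-51, -1)) = Mul(q, Rational(-1, 51)) = Mul(Rational(-1, 51), q))
Pow(Function('n')(-10), 2) = Pow(Mul(Rational(-1, 51), -10), 2) = Pow(Rational(10, 51), 2) = Rational(100, 2601)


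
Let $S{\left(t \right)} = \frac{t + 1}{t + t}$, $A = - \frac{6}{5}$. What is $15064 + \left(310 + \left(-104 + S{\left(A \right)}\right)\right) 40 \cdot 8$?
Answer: $\frac{243032}{3} \approx 81011.0$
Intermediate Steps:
$A = - \frac{6}{5}$ ($A = \left(-6\right) \frac{1}{5} = - \frac{6}{5} \approx -1.2$)
$S{\left(t \right)} = \frac{1 + t}{2 t}$
$15064 + \left(310 + \left(-104 + S{\left(A \right)}\right)\right) 40 \cdot 8 = 15064 + \left(310 - \left(104 - \frac{1 - \frac{6}{5}}{2 \left(- \frac{6}{5}\right)}\right)\right) 40 \cdot 8 = 15064 + \left(310 - \left(104 + \frac{5}{12} \left(- \frac{1}{5}\right)\right)\right) 320 = 15064 + \left(310 + \left(-104 + \frac{1}{12}\right)\right) 320 = 15064 + \left(310 - \frac{1247}{12}\right) 320 = 15064 + \frac{2473}{12} \cdot 320 = 15064 + \frac{197840}{3} = \frac{243032}{3}$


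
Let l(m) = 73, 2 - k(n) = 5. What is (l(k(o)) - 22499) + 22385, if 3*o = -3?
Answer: -41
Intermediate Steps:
o = -1 (o = (1/3)*(-3) = -1)
k(n) = -3 (k(n) = 2 - 1*5 = 2 - 5 = -3)
(l(k(o)) - 22499) + 22385 = (73 - 22499) + 22385 = -22426 + 22385 = -41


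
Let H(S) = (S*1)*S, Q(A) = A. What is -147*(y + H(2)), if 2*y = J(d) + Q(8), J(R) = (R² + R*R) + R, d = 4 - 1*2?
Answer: -1911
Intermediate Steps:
d = 2 (d = 4 - 2 = 2)
J(R) = R + 2*R² (J(R) = (R² + R²) + R = 2*R² + R = R + 2*R²)
H(S) = S² (H(S) = S*S = S²)
y = 9 (y = (2*(1 + 2*2) + 8)/2 = (2*(1 + 4) + 8)/2 = (2*5 + 8)/2 = (10 + 8)/2 = (½)*18 = 9)
-147*(y + H(2)) = -147*(9 + 2²) = -147*(9 + 4) = -147*13 = -1911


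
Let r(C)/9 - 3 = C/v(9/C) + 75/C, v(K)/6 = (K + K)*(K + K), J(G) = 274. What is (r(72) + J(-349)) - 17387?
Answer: -122789/8 ≈ -15349.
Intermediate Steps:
v(K) = 24*K² (v(K) = 6*((K + K)*(K + K)) = 6*((2*K)*(2*K)) = 6*(4*K²) = 24*K²)
r(C) = 27 + 675/C + C³/216 (r(C) = 27 + 9*(C/((24*(9/C)²)) + 75/C) = 27 + 9*(C/((24*(81/C²))) + 75/C) = 27 + 9*(C/((1944/C²)) + 75/C) = 27 + 9*(C*(C²/1944) + 75/C) = 27 + 9*(C³/1944 + 75/C) = 27 + 9*(75/C + C³/1944) = 27 + (675/C + C³/216) = 27 + 675/C + C³/216)
(r(72) + J(-349)) - 17387 = ((27 + 675/72 + (1/216)*72³) + 274) - 17387 = ((27 + 675*(1/72) + (1/216)*373248) + 274) - 17387 = ((27 + 75/8 + 1728) + 274) - 17387 = (14115/8 + 274) - 17387 = 16307/8 - 17387 = -122789/8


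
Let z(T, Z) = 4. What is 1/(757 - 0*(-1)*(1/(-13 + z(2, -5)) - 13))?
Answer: 1/757 ≈ 0.0013210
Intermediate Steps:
1/(757 - 0*(-1)*(1/(-13 + z(2, -5)) - 13)) = 1/(757 - 0*(-1)*(1/(-13 + 4) - 13)) = 1/(757 - 0*(1/(-9) - 13)) = 1/(757 - 0*(-⅑ - 13)) = 1/(757 - 0*(-118)/9) = 1/(757 - 1*0) = 1/(757 + 0) = 1/757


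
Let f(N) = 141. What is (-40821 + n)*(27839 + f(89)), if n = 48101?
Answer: 203694400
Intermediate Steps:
(-40821 + n)*(27839 + f(89)) = (-40821 + 48101)*(27839 + 141) = 7280*27980 = 203694400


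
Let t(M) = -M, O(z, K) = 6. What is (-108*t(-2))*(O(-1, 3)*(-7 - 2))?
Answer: 11664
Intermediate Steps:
(-108*t(-2))*(O(-1, 3)*(-7 - 2)) = (-(-108)*(-2))*(6*(-7 - 2)) = (-108*2)*(6*(-9)) = -216*(-54) = 11664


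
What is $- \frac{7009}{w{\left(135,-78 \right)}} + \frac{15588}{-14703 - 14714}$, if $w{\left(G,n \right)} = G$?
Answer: $- \frac{208288133}{3971295} \approx -52.448$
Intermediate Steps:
$- \frac{7009}{w{\left(135,-78 \right)}} + \frac{15588}{-14703 - 14714} = - \frac{7009}{135} + \frac{15588}{-14703 - 14714} = \left(-7009\right) \frac{1}{135} + \frac{15588}{-14703 - 14714} = - \frac{7009}{135} + \frac{15588}{-29417} = - \frac{7009}{135} + 15588 \left(- \frac{1}{29417}\right) = - \frac{7009}{135} - \frac{15588}{29417} = - \frac{208288133}{3971295}$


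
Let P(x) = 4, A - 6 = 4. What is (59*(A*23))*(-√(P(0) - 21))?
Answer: -13570*I*√17 ≈ -55951.0*I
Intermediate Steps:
A = 10 (A = 6 + 4 = 10)
(59*(A*23))*(-√(P(0) - 21)) = (59*(10*23))*(-√(4 - 21)) = (59*230)*(-√(-17)) = 13570*(-I*√17) = -13570*I*√17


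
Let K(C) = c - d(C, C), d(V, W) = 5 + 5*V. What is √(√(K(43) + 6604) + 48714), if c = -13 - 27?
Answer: √(48714 + 2*√1586) ≈ 220.89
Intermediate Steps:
c = -40
K(C) = -45 - 5*C (K(C) = -40 - (5 + 5*C) = -40 + (-5 - 5*C) = -45 - 5*C)
√(√(K(43) + 6604) + 48714) = √(√((-45 - 5*43) + 6604) + 48714) = √(√((-45 - 215) + 6604) + 48714) = √(√(-260 + 6604) + 48714) = √(√6344 + 48714) = √(2*√1586 + 48714) = √(48714 + 2*√1586)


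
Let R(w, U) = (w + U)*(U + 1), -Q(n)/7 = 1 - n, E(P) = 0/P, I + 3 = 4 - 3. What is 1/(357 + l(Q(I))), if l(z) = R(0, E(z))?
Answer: 1/357 ≈ 0.0028011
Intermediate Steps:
I = -2 (I = -3 + (4 - 3) = -3 + 1 = -2)
E(P) = 0
Q(n) = -7 + 7*n (Q(n) = -7*(1 - n) = -7 + 7*n)
R(w, U) = (1 + U)*(U + w) (R(w, U) = (U + w)*(1 + U) = (1 + U)*(U + w))
l(z) = 0 (l(z) = 0 + 0 + 0**2 + 0*0 = 0 + 0 + 0 + 0 = 0)
1/(357 + l(Q(I))) = 1/(357 + 0) = 1/357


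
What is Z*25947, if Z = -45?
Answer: -1167615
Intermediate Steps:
Z*25947 = -45*25947 = -1167615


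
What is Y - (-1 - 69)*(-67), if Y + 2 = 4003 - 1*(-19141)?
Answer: 18452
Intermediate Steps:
Y = 23142 (Y = -2 + (4003 - 1*(-19141)) = -2 + (4003 + 19141) = -2 + 23144 = 23142)
Y - (-1 - 69)*(-67) = 23142 - (-1 - 69)*(-67) = 23142 - (-70)*(-67) = 23142 - 1*4690 = 23142 - 4690 = 18452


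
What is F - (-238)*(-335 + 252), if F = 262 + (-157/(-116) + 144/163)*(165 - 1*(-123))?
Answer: -89093444/4727 ≈ -18848.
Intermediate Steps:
F = 4283714/4727 (F = 262 + (-157*(-1/116) + 144*(1/163))*(165 + 123) = 262 + (157/116 + 144/163)*288 = 262 + (42295/18908)*288 = 262 + 3045240/4727 = 4283714/4727 ≈ 906.22)
F - (-238)*(-335 + 252) = 4283714/4727 - (-238)*(-335 + 252) = 4283714/4727 - (-238)*(-83) = 4283714/4727 - 1*19754 = 4283714/4727 - 19754 = -89093444/4727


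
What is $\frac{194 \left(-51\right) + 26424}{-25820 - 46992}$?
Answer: $- \frac{8265}{36406} \approx -0.22702$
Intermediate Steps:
$\frac{194 \left(-51\right) + 26424}{-25820 - 46992} = \frac{-9894 + 26424}{-72812} = 16530 \left(- \frac{1}{72812}\right) = - \frac{8265}{36406}$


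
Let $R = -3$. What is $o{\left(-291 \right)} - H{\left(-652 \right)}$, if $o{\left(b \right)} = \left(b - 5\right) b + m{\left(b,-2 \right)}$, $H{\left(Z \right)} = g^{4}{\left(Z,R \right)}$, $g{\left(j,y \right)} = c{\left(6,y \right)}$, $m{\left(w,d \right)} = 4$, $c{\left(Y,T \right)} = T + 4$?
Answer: $86139$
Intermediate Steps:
$c{\left(Y,T \right)} = 4 + T$
$g{\left(j,y \right)} = 4 + y$
$H{\left(Z \right)} = 1$ ($H{\left(Z \right)} = \left(4 - 3\right)^{4} = 1^{4} = 1$)
$o{\left(b \right)} = 4 + b \left(-5 + b\right)$ ($o{\left(b \right)} = \left(b - 5\right) b + 4 = \left(-5 + b\right) b + 4 = b \left(-5 + b\right) + 4 = 4 + b \left(-5 + b\right)$)
$o{\left(-291 \right)} - H{\left(-652 \right)} = \left(4 + \left(-291\right)^{2} - -1455\right) - 1 = \left(4 + 84681 + 1455\right) - 1 = 86140 - 1 = 86139$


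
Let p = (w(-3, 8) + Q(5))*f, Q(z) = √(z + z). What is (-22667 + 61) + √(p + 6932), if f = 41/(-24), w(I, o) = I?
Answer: -22606 + √(998946 - 246*√10)/12 ≈ -22523.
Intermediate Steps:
Q(z) = √2*√z (Q(z) = √(2*z) = √2*√z)
f = -41/24 (f = 41*(-1/24) = -41/24 ≈ -1.7083)
p = 41/8 - 41*√10/24 (p = (-3 + √2*√5)*(-41/24) = (-3 + √10)*(-41/24) = 41/8 - 41*√10/24 ≈ -0.27722)
(-22667 + 61) + √(p + 6932) = (-22667 + 61) + √((41/8 - 41*√10/24) + 6932) = -22606 + √(55497/8 - 41*√10/24)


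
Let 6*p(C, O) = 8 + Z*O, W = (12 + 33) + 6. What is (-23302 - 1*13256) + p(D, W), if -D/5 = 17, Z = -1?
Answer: -219391/6 ≈ -36565.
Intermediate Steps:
D = -85 (D = -5*17 = -85)
W = 51 (W = 45 + 6 = 51)
p(C, O) = 4/3 - O/6 (p(C, O) = (8 - O)/6 = 4/3 - O/6)
(-23302 - 1*13256) + p(D, W) = (-23302 - 1*13256) + (4/3 - 1/6*51) = (-23302 - 13256) + (4/3 - 17/2) = -36558 - 43/6 = -219391/6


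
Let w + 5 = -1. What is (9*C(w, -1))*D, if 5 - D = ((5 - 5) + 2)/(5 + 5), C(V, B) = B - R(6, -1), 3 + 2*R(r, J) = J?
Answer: 216/5 ≈ 43.200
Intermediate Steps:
w = -6 (w = -5 - 1 = -6)
R(r, J) = -3/2 + J/2
C(V, B) = 2 + B (C(V, B) = B - (-3/2 + (½)*(-1)) = B - (-3/2 - ½) = B - 1*(-2) = B + 2 = 2 + B)
D = 24/5 (D = 5 - ((5 - 5) + 2)/(5 + 5) = 5 - (0 + 2)/10 = 5 - 2/10 = 5 - 1*⅕ = 5 - ⅕ = 24/5 ≈ 4.8000)
(9*C(w, -1))*D = (9*(2 - 1))*(24/5) = (9*1)*(24/5) = 9*(24/5) = 216/5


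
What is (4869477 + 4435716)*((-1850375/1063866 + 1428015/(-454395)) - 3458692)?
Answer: -345736990531364460047647/10742564246 ≈ -3.2184e+13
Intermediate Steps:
(4869477 + 4435716)*((-1850375/1063866 + 1428015/(-454395)) - 3458692) = 9305193*((-1850375*1/1063866 + 1428015*(-1/454395)) - 3458692) = 9305193*((-1850375/1063866 - 95201/30293) - 3458692) = 9305193*(-157334516941/32227692738 - 3458692) = 9305193*(-111465820385895637/32227692738) = -345736990531364460047647/10742564246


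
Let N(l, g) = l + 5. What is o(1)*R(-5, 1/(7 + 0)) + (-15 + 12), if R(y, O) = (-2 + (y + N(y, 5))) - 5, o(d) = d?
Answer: -15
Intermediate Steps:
N(l, g) = 5 + l
R(y, O) = -2 + 2*y (R(y, O) = (-2 + (y + (5 + y))) - 5 = (-2 + (5 + 2*y)) - 5 = (3 + 2*y) - 5 = -2 + 2*y)
o(1)*R(-5, 1/(7 + 0)) + (-15 + 12) = 1*(-2 + 2*(-5)) + (-15 + 12) = 1*(-2 - 10) - 3 = 1*(-12) - 3 = -12 - 3 = -15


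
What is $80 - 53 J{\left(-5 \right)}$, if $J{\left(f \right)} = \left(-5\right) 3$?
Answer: $875$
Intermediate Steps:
$J{\left(f \right)} = -15$
$80 - 53 J{\left(-5 \right)} = 80 - -795 = 80 + 795 = 875$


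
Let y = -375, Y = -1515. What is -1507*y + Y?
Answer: 563610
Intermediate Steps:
-1507*y + Y = -1507*(-375) - 1515 = 565125 - 1515 = 563610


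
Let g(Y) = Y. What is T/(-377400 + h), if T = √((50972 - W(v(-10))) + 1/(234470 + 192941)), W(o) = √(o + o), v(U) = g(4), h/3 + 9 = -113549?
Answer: -√(9311573264836623 - 365360325842*√2)/306912726414 ≈ -0.00031440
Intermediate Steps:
h = -340674 (h = -27 + 3*(-113549) = -27 - 340647 = -340674)
v(U) = 4
W(o) = √2*√o (W(o) = √(2*o) = √2*√o)
T = √(21785993493/427411 - 2*√2) (T = √((50972 - √2*√4) + 1/(234470 + 192941)) = √((50972 - √2*2) + 1/427411) = √((50972 - 2*√2) + 1/427411) = √(21785993493/427411 - 2*√2) ≈ 225.76)
T/(-377400 + h) = (√(9311573264836623 - 365360325842*√2)/427411)/(-377400 - 340674) = (√(9311573264836623 - 365360325842*√2)/427411)/(-718074) = (√(9311573264836623 - 365360325842*√2)/427411)*(-1/718074) = -√(9311573264836623 - 365360325842*√2)/306912726414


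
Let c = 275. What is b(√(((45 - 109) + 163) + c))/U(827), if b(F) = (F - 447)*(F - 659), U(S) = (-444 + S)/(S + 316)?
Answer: 337124421/383 - 1264158*√374/383 ≈ 8.1639e+5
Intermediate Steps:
U(S) = (-444 + S)/(316 + S)
b(F) = (-659 + F)*(-447 + F) (b(F) = (-447 + F)*(-659 + F) = (-659 + F)*(-447 + F))
b(√(((45 - 109) + 163) + c))/U(827) = (294573 + (√(((45 - 109) + 163) + 275))² - 1106*√(((45 - 109) + 163) + 275))/(((-444 + 827)/(316 + 827))) = (294573 + (√((-64 + 163) + 275))² - 1106*√((-64 + 163) + 275))/((383/1143)) = (294573 + (√(99 + 275))² - 1106*√(99 + 275))/(((1/1143)*383)) = (294573 + (√374)² - 1106*√374)/(383/1143) = (294573 + 374 - 1106*√374)*(1143/383) = (294947 - 1106*√374)*(1143/383) = 337124421/383 - 1264158*√374/383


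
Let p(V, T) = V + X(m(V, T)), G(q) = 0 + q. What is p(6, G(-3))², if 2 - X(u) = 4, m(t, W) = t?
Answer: 16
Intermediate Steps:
G(q) = q
X(u) = -2 (X(u) = 2 - 1*4 = 2 - 4 = -2)
p(V, T) = -2 + V (p(V, T) = V - 2 = -2 + V)
p(6, G(-3))² = (-2 + 6)² = 4² = 16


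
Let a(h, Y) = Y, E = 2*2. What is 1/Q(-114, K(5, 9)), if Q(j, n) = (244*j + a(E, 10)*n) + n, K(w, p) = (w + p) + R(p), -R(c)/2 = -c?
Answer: -1/27464 ≈ -3.6411e-5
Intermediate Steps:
E = 4
R(c) = 2*c (R(c) = -(-2)*c = 2*c)
K(w, p) = w + 3*p (K(w, p) = (w + p) + 2*p = (p + w) + 2*p = w + 3*p)
Q(j, n) = 11*n + 244*j (Q(j, n) = (244*j + 10*n) + n = (10*n + 244*j) + n = 11*n + 244*j)
1/Q(-114, K(5, 9)) = 1/(11*(5 + 3*9) + 244*(-114)) = 1/(11*(5 + 27) - 27816) = 1/(11*32 - 27816) = 1/(352 - 27816) = 1/(-27464) = -1/27464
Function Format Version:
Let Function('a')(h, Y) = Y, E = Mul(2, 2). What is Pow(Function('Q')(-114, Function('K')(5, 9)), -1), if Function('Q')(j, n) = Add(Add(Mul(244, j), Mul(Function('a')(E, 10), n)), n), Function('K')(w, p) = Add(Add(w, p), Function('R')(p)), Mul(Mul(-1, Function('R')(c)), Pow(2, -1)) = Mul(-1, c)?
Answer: Rational(-1, 27464) ≈ -3.6411e-5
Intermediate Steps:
E = 4
Function('R')(c) = Mul(2, c) (Function('R')(c) = Mul(-2, Mul(-1, c)) = Mul(2, c))
Function('K')(w, p) = Add(w, Mul(3, p)) (Function('K')(w, p) = Add(Add(w, p), Mul(2, p)) = Add(Add(p, w), Mul(2, p)) = Add(w, Mul(3, p)))
Function('Q')(j, n) = Add(Mul(11, n), Mul(244, j)) (Function('Q')(j, n) = Add(Add(Mul(244, j), Mul(10, n)), n) = Add(Add(Mul(10, n), Mul(244, j)), n) = Add(Mul(11, n), Mul(244, j)))
Pow(Function('Q')(-114, Function('K')(5, 9)), -1) = Pow(Add(Mul(11, Add(5, Mul(3, 9))), Mul(244, -114)), -1) = Pow(Add(Mul(11, Add(5, 27)), -27816), -1) = Pow(Add(Mul(11, 32), -27816), -1) = Pow(Add(352, -27816), -1) = Pow(-27464, -1) = Rational(-1, 27464)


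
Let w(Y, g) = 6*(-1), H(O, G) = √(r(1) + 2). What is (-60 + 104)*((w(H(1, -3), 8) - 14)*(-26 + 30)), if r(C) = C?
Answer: -3520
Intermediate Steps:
H(O, G) = √3 (H(O, G) = √(1 + 2) = √3)
w(Y, g) = -6
(-60 + 104)*((w(H(1, -3), 8) - 14)*(-26 + 30)) = (-60 + 104)*((-6 - 14)*(-26 + 30)) = 44*(-20*4) = 44*(-80) = -3520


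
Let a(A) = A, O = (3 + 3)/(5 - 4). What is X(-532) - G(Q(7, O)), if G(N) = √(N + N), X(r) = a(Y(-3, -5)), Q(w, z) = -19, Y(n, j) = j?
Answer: -5 - I*√38 ≈ -5.0 - 6.1644*I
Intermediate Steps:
O = 6 (O = 6/1 = 6*1 = 6)
X(r) = -5
G(N) = √2*√N (G(N) = √(2*N) = √2*√N)
X(-532) - G(Q(7, O)) = -5 - √2*√(-19) = -5 - √2*I*√19 = -5 - I*√38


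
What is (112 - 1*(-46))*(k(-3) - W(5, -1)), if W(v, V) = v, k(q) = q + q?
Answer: -1738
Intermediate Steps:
k(q) = 2*q
(112 - 1*(-46))*(k(-3) - W(5, -1)) = (112 - 1*(-46))*(2*(-3) - 1*5) = (112 + 46)*(-6 - 5) = 158*(-11) = -1738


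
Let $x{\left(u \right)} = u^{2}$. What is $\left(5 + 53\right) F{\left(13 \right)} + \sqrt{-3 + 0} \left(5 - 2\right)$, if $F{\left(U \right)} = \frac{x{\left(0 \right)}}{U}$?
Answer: $3 i \sqrt{3} \approx 5.1962 i$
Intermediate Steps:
$F{\left(U \right)} = 0$ ($F{\left(U \right)} = \frac{0^{2}}{U} = \frac{0}{U} = 0$)
$\left(5 + 53\right) F{\left(13 \right)} + \sqrt{-3 + 0} \left(5 - 2\right) = \left(5 + 53\right) 0 + \sqrt{-3 + 0} \left(5 - 2\right) = 58 \cdot 0 + \sqrt{-3} \cdot 3 = 0 + i \sqrt{3} \cdot 3 = 0 + 3 i \sqrt{3} = 3 i \sqrt{3}$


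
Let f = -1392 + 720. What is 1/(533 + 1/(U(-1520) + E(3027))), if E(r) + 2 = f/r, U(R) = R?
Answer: 1535922/818645417 ≈ 0.0018762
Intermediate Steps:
f = -672
E(r) = -2 - 672/r
1/(533 + 1/(U(-1520) + E(3027))) = 1/(533 + 1/(-1520 + (-2 - 672/3027))) = 1/(533 + 1/(-1520 + (-2 - 672*1/3027))) = 1/(533 + 1/(-1520 + (-2 - 224/1009))) = 1/(533 + 1/(-1520 - 2242/1009)) = 1/(533 + 1/(-1535922/1009)) = 1/(533 - 1009/1535922) = 1/(818645417/1535922) = 1535922/818645417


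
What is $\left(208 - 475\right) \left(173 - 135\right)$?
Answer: $-10146$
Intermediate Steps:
$\left(208 - 475\right) \left(173 - 135\right) = \left(-267\right) 38 = -10146$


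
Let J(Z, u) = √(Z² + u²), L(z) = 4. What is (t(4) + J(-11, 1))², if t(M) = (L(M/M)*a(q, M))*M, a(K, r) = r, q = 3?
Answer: (64 + √122)² ≈ 5631.8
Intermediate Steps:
t(M) = 4*M² (t(M) = (4*M)*M = 4*M²)
(t(4) + J(-11, 1))² = (4*4² + √((-11)² + 1²))² = (4*16 + √(121 + 1))² = (64 + √122)²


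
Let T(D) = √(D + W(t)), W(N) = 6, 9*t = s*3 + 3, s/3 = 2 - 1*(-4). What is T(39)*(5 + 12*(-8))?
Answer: -273*√5 ≈ -610.45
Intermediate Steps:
s = 18 (s = 3*(2 - 1*(-4)) = 3*(2 + 4) = 3*6 = 18)
t = 19/3 (t = (18*3 + 3)/9 = (54 + 3)/9 = (⅑)*57 = 19/3 ≈ 6.3333)
T(D) = √(6 + D) (T(D) = √(D + 6) = √(6 + D))
T(39)*(5 + 12*(-8)) = √(6 + 39)*(5 + 12*(-8)) = √45*(5 - 96) = (3*√5)*(-91) = -273*√5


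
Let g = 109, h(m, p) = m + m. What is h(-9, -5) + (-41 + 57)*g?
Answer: 1726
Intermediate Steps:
h(m, p) = 2*m
h(-9, -5) + (-41 + 57)*g = 2*(-9) + (-41 + 57)*109 = -18 + 16*109 = -18 + 1744 = 1726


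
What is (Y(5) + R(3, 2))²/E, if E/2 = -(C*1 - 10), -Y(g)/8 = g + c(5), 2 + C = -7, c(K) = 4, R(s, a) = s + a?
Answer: 4489/38 ≈ 118.13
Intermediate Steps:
R(s, a) = a + s
C = -9 (C = -2 - 7 = -9)
Y(g) = -32 - 8*g (Y(g) = -8*(g + 4) = -8*(4 + g) = -32 - 8*g)
E = 38 (E = 2*(-(-9*1 - 10)) = 2*(-(-9 - 10)) = 2*(-1*(-19)) = 2*19 = 38)
(Y(5) + R(3, 2))²/E = ((-32 - 8*5) + (2 + 3))²/38 = ((-32 - 40) + 5)²*(1/38) = (-72 + 5)²*(1/38) = (-67)²*(1/38) = 4489*(1/38) = 4489/38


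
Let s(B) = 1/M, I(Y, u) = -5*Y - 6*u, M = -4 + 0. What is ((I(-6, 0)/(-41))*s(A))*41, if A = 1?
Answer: 15/2 ≈ 7.5000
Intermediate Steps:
M = -4
I(Y, u) = -6*u - 5*Y
s(B) = -¼ (s(B) = 1/(-4) = -¼)
((I(-6, 0)/(-41))*s(A))*41 = (((-6*0 - 5*(-6))/(-41))*(-¼))*41 = (((0 + 30)*(-1/41))*(-¼))*41 = ((30*(-1/41))*(-¼))*41 = -30/41*(-¼)*41 = (15/82)*41 = 15/2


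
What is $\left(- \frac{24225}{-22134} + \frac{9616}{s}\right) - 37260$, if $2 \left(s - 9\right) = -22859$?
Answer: $- \frac{52765093379}{1416142} \approx -37260.0$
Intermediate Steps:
$s = - \frac{22841}{2}$ ($s = 9 + \frac{1}{2} \left(-22859\right) = 9 - \frac{22859}{2} = - \frac{22841}{2} \approx -11421.0$)
$\left(- \frac{24225}{-22134} + \frac{9616}{s}\right) - 37260 = \left(- \frac{24225}{-22134} + \frac{9616}{- \frac{22841}{2}}\right) - 37260 = \left(\left(-24225\right) \left(- \frac{1}{22134}\right) + 9616 \left(- \frac{2}{22841}\right)\right) - 37260 = \left(\frac{475}{434} - \frac{19232}{22841}\right) - 37260 = \frac{357541}{1416142} - 37260 = - \frac{52765093379}{1416142}$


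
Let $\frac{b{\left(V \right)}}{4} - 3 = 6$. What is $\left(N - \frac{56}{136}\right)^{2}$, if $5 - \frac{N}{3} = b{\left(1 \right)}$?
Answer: $\frac{2521744}{289} \approx 8725.8$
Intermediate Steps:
$b{\left(V \right)} = 36$ ($b{\left(V \right)} = 12 + 4 \cdot 6 = 12 + 24 = 36$)
$N = -93$ ($N = 15 - 108 = -93$)
$\left(N - \frac{56}{136}\right)^{2} = \left(-93 - \frac{56}{136}\right)^{2} = \left(-93 - \frac{7}{17}\right)^{2} = \left(- \frac{1588}{17}\right)^{2} = \frac{2521744}{289}$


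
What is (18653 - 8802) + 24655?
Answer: 34506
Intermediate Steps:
(18653 - 8802) + 24655 = 9851 + 24655 = 34506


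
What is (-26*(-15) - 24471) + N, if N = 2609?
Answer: -21472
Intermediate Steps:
(-26*(-15) - 24471) + N = (-26*(-15) - 24471) + 2609 = (390 - 24471) + 2609 = -24081 + 2609 = -21472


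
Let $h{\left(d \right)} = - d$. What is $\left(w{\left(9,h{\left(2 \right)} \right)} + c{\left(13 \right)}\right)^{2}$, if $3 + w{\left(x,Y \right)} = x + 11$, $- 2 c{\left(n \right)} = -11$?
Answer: $\frac{2025}{4} \approx 506.25$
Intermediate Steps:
$c{\left(n \right)} = \frac{11}{2}$ ($c{\left(n \right)} = \left(- \frac{1}{2}\right) \left(-11\right) = \frac{11}{2}$)
$w{\left(x,Y \right)} = 8 + x$ ($w{\left(x,Y \right)} = -3 + \left(x + 11\right) = -3 + \left(11 + x\right) = 8 + x$)
$\left(w{\left(9,h{\left(2 \right)} \right)} + c{\left(13 \right)}\right)^{2} = \left(\left(8 + 9\right) + \frac{11}{2}\right)^{2} = \left(17 + \frac{11}{2}\right)^{2} = \left(\frac{45}{2}\right)^{2} = \frac{2025}{4}$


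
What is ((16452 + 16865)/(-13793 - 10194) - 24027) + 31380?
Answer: 176343094/23987 ≈ 7351.6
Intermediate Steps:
((16452 + 16865)/(-13793 - 10194) - 24027) + 31380 = (33317/(-23987) - 24027) + 31380 = (33317*(-1/23987) - 24027) + 31380 = (-33317/23987 - 24027) + 31380 = -576368966/23987 + 31380 = 176343094/23987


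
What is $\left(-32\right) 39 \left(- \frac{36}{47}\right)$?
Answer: $\frac{44928}{47} \approx 955.92$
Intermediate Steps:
$\left(-32\right) 39 \left(- \frac{36}{47}\right) = - 1248 \left(\left(-36\right) \frac{1}{47}\right) = \left(-1248\right) \left(- \frac{36}{47}\right) = \frac{44928}{47}$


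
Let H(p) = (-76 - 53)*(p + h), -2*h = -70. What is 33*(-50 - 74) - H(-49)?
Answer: -5898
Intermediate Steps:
h = 35 (h = -½*(-70) = 35)
H(p) = -4515 - 129*p (H(p) = (-76 - 53)*(p + 35) = -129*(35 + p) = -4515 - 129*p)
33*(-50 - 74) - H(-49) = 33*(-50 - 74) - (-4515 - 129*(-49)) = 33*(-124) - (-4515 + 6321) = -4092 - 1*1806 = -4092 - 1806 = -5898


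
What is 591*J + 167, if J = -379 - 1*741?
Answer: -661753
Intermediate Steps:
J = -1120 (J = -379 - 741 = -1120)
591*J + 167 = 591*(-1120) + 167 = -661920 + 167 = -661753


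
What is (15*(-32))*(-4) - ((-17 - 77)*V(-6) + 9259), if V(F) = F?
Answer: -7903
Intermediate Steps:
(15*(-32))*(-4) - ((-17 - 77)*V(-6) + 9259) = (15*(-32))*(-4) - ((-17 - 77)*(-6) + 9259) = -480*(-4) - (-94*(-6) + 9259) = 1920 - (564 + 9259) = 1920 - 1*9823 = 1920 - 9823 = -7903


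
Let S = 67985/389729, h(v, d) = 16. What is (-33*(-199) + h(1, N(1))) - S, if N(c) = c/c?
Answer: 2565518022/389729 ≈ 6582.8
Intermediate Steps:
N(c) = 1
S = 67985/389729 (S = 67985*(1/389729) = 67985/389729 ≈ 0.17444)
(-33*(-199) + h(1, N(1))) - S = (-33*(-199) + 16) - 1*67985/389729 = (6567 + 16) - 67985/389729 = 6583 - 67985/389729 = 2565518022/389729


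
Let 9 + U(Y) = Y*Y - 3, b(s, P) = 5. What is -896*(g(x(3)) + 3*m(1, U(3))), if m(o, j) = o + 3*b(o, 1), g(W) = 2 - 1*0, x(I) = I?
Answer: -44800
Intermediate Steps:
U(Y) = -12 + Y² (U(Y) = -9 + (Y*Y - 3) = -9 + (Y² - 3) = -9 + (-3 + Y²) = -12 + Y²)
g(W) = 2 (g(W) = 2 + 0 = 2)
m(o, j) = 15 + o (m(o, j) = o + 3*5 = o + 15 = 15 + o)
-896*(g(x(3)) + 3*m(1, U(3))) = -896*(2 + 3*(15 + 1)) = -896*(2 + 3*16) = -896*(2 + 48) = -896*50 = -44800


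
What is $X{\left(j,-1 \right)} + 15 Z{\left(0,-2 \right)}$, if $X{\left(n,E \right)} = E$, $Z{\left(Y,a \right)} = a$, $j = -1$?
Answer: $-31$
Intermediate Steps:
$X{\left(j,-1 \right)} + 15 Z{\left(0,-2 \right)} = -1 + 15 \left(-2\right) = -1 - 30 = -31$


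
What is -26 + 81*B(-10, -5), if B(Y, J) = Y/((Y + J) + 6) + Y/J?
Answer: 226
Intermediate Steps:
B(Y, J) = Y/J + Y/(6 + J + Y) (B(Y, J) = Y/((J + Y) + 6) + Y/J = Y/(6 + J + Y) + Y/J = Y/J + Y/(6 + J + Y))
-26 + 81*B(-10, -5) = -26 + 81*(-10*(6 - 10 + 2*(-5))/(-5*(6 - 5 - 10))) = -26 + 81*(-10*(-⅕)*(6 - 10 - 10)/(-9)) = -26 + 81*(-10*(-⅕)*(-⅑)*(-14)) = -26 + 81*(28/9) = -26 + 252 = 226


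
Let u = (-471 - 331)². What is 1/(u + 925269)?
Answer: 1/1568473 ≈ 6.3756e-7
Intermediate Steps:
u = 643204 (u = (-802)² = 643204)
1/(u + 925269) = 1/(643204 + 925269) = 1/1568473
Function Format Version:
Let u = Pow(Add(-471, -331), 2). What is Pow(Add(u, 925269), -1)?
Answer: Rational(1, 1568473) ≈ 6.3756e-7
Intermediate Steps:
u = 643204 (u = Pow(-802, 2) = 643204)
Pow(Add(u, 925269), -1) = Pow(Add(643204, 925269), -1) = Pow(1568473, -1) = Rational(1, 1568473)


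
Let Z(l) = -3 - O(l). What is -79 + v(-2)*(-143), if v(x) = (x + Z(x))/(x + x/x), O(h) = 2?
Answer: -1080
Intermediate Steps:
Z(l) = -5 (Z(l) = -3 - 1*2 = -3 - 2 = -5)
v(x) = (-5 + x)/(1 + x) (v(x) = (x - 5)/(x + x/x) = (-5 + x)/(x + 1) = (-5 + x)/(1 + x))
-79 + v(-2)*(-143) = -79 + ((-5 - 2)/(1 - 2))*(-143) = -79 + (-7/(-1))*(-143) = -79 - 1*(-7)*(-143) = -79 + 7*(-143) = -79 - 1001 = -1080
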